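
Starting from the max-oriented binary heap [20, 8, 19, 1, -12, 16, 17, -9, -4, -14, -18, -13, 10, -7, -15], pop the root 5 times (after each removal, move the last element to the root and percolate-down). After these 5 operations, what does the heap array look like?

[8, 1, -7, -4, -12, -13, -15, -9, -18, -14]

extract-max #1 returns 20:
  remove root 20; move last element -15 to root → [-15, 8, 19, 1, -12, 16, 17, -9, -4, -14, -18, -13, 10, -7]
  -15 vs larger child 19 at index 2, swap → [19, 8, -15, 1, -12, 16, 17, -9, -4, -14, -18, -13, 10, -7]
  -15 vs larger child 17 at index 6, swap → [19, 8, 17, 1, -12, 16, -15, -9, -4, -14, -18, -13, 10, -7]
  -15 vs only child -7 at index 13, swap → [19, 8, 17, 1, -12, 16, -7, -9, -4, -14, -18, -13, 10, -15]
extract-max #2 returns 19:
  remove root 19; move last element -15 to root → [-15, 8, 17, 1, -12, 16, -7, -9, -4, -14, -18, -13, 10]
  -15 vs larger child 17 at index 2, swap → [17, 8, -15, 1, -12, 16, -7, -9, -4, -14, -18, -13, 10]
  -15 vs larger child 16 at index 5, swap → [17, 8, 16, 1, -12, -15, -7, -9, -4, -14, -18, -13, 10]
  -15 vs larger child 10 at index 12, swap → [17, 8, 16, 1, -12, 10, -7, -9, -4, -14, -18, -13, -15]
extract-max #3 returns 17:
  remove root 17; move last element -15 to root → [-15, 8, 16, 1, -12, 10, -7, -9, -4, -14, -18, -13]
  -15 vs larger child 16 at index 2, swap → [16, 8, -15, 1, -12, 10, -7, -9, -4, -14, -18, -13]
  -15 vs larger child 10 at index 5, swap → [16, 8, 10, 1, -12, -15, -7, -9, -4, -14, -18, -13]
  -15 vs only child -13 at index 11, swap → [16, 8, 10, 1, -12, -13, -7, -9, -4, -14, -18, -15]
extract-max #4 returns 16:
  remove root 16; move last element -15 to root → [-15, 8, 10, 1, -12, -13, -7, -9, -4, -14, -18]
  -15 vs larger child 10 at index 2, swap → [10, 8, -15, 1, -12, -13, -7, -9, -4, -14, -18]
  -15 vs larger child -7 at index 6, swap → [10, 8, -7, 1, -12, -13, -15, -9, -4, -14, -18]
extract-max #5 returns 10:
  remove root 10; move last element -18 to root → [-18, 8, -7, 1, -12, -13, -15, -9, -4, -14]
  -18 vs larger child 8 at index 1, swap → [8, -18, -7, 1, -12, -13, -15, -9, -4, -14]
  -18 vs larger child 1 at index 3, swap → [8, 1, -7, -18, -12, -13, -15, -9, -4, -14]
  -18 vs larger child -4 at index 8, swap → [8, 1, -7, -4, -12, -13, -15, -9, -18, -14]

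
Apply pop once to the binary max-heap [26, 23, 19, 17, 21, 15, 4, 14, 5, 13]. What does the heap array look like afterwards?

remove root 26; move last element 13 to root → [13, 23, 19, 17, 21, 15, 4, 14, 5]
13 vs larger child 23 at index 1, swap → [23, 13, 19, 17, 21, 15, 4, 14, 5]
13 vs larger child 21 at index 4, swap → [23, 21, 19, 17, 13, 15, 4, 14, 5]

[23, 21, 19, 17, 13, 15, 4, 14, 5]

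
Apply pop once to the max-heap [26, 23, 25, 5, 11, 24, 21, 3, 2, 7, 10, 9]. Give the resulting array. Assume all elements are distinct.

[25, 23, 24, 5, 11, 9, 21, 3, 2, 7, 10]

remove root 26; move last element 9 to root → [9, 23, 25, 5, 11, 24, 21, 3, 2, 7, 10]
9 vs larger child 25 at index 2, swap → [25, 23, 9, 5, 11, 24, 21, 3, 2, 7, 10]
9 vs larger child 24 at index 5, swap → [25, 23, 24, 5, 11, 9, 21, 3, 2, 7, 10]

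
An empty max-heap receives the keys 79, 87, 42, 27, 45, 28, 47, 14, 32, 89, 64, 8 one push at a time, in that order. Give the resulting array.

[89, 87, 47, 32, 79, 28, 42, 14, 27, 45, 64, 8]

Insert 79:
  append 79 at index 0 → [79] (no swap needed)
Insert 87:
  append 87 at index 1 → [79, 87]
  87 > parent 79 at index 0, swap → [87, 79]
Insert 42:
  append 42 at index 2 → [87, 79, 42] (no swap needed)
Insert 27:
  append 27 at index 3 → [87, 79, 42, 27] (no swap needed)
Insert 45:
  append 45 at index 4 → [87, 79, 42, 27, 45] (no swap needed)
Insert 28:
  append 28 at index 5 → [87, 79, 42, 27, 45, 28] (no swap needed)
Insert 47:
  append 47 at index 6 → [87, 79, 42, 27, 45, 28, 47]
  47 > parent 42 at index 2, swap → [87, 79, 47, 27, 45, 28, 42]
Insert 14:
  append 14 at index 7 → [87, 79, 47, 27, 45, 28, 42, 14] (no swap needed)
Insert 32:
  append 32 at index 8 → [87, 79, 47, 27, 45, 28, 42, 14, 32]
  32 > parent 27 at index 3, swap → [87, 79, 47, 32, 45, 28, 42, 14, 27]
Insert 89:
  append 89 at index 9 → [87, 79, 47, 32, 45, 28, 42, 14, 27, 89]
  89 > parent 45 at index 4, swap → [87, 79, 47, 32, 89, 28, 42, 14, 27, 45]
  89 > parent 79 at index 1, swap → [87, 89, 47, 32, 79, 28, 42, 14, 27, 45]
  89 > parent 87 at index 0, swap → [89, 87, 47, 32, 79, 28, 42, 14, 27, 45]
Insert 64:
  append 64 at index 10 → [89, 87, 47, 32, 79, 28, 42, 14, 27, 45, 64] (no swap needed)
Insert 8:
  append 8 at index 11 → [89, 87, 47, 32, 79, 28, 42, 14, 27, 45, 64, 8] (no swap needed)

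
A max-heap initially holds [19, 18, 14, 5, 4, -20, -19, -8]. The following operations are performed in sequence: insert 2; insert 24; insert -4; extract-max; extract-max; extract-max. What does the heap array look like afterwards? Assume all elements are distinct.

[14, 5, -4, 2, 4, -20, -19, -8]

insert 2:
  append 2 at index 8 → [19, 18, 14, 5, 4, -20, -19, -8, 2] (no swap needed)
insert 24:
  append 24 at index 9 → [19, 18, 14, 5, 4, -20, -19, -8, 2, 24]
  24 > parent 4 at index 4, swap → [19, 18, 14, 5, 24, -20, -19, -8, 2, 4]
  24 > parent 18 at index 1, swap → [19, 24, 14, 5, 18, -20, -19, -8, 2, 4]
  24 > parent 19 at index 0, swap → [24, 19, 14, 5, 18, -20, -19, -8, 2, 4]
insert -4:
  append -4 at index 10 → [24, 19, 14, 5, 18, -20, -19, -8, 2, 4, -4] (no swap needed)
extract-max → returns 24:
  remove root 24; move last element -4 to root → [-4, 19, 14, 5, 18, -20, -19, -8, 2, 4]
  -4 vs larger child 19 at index 1, swap → [19, -4, 14, 5, 18, -20, -19, -8, 2, 4]
  -4 vs larger child 18 at index 4, swap → [19, 18, 14, 5, -4, -20, -19, -8, 2, 4]
  -4 vs only child 4 at index 9, swap → [19, 18, 14, 5, 4, -20, -19, -8, 2, -4]
extract-max → returns 19:
  remove root 19; move last element -4 to root → [-4, 18, 14, 5, 4, -20, -19, -8, 2]
  -4 vs larger child 18 at index 1, swap → [18, -4, 14, 5, 4, -20, -19, -8, 2]
  -4 vs larger child 5 at index 3, swap → [18, 5, 14, -4, 4, -20, -19, -8, 2]
  -4 vs larger child 2 at index 8, swap → [18, 5, 14, 2, 4, -20, -19, -8, -4]
extract-max → returns 18:
  remove root 18; move last element -4 to root → [-4, 5, 14, 2, 4, -20, -19, -8]
  -4 vs larger child 14 at index 2, swap → [14, 5, -4, 2, 4, -20, -19, -8]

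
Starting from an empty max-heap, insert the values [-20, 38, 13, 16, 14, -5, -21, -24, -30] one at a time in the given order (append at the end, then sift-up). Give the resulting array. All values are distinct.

[38, 16, 13, -20, 14, -5, -21, -24, -30]

Insert -20:
  append -20 at index 0 → [-20] (no swap needed)
Insert 38:
  append 38 at index 1 → [-20, 38]
  38 > parent -20 at index 0, swap → [38, -20]
Insert 13:
  append 13 at index 2 → [38, -20, 13] (no swap needed)
Insert 16:
  append 16 at index 3 → [38, -20, 13, 16]
  16 > parent -20 at index 1, swap → [38, 16, 13, -20]
Insert 14:
  append 14 at index 4 → [38, 16, 13, -20, 14] (no swap needed)
Insert -5:
  append -5 at index 5 → [38, 16, 13, -20, 14, -5] (no swap needed)
Insert -21:
  append -21 at index 6 → [38, 16, 13, -20, 14, -5, -21] (no swap needed)
Insert -24:
  append -24 at index 7 → [38, 16, 13, -20, 14, -5, -21, -24] (no swap needed)
Insert -30:
  append -30 at index 8 → [38, 16, 13, -20, 14, -5, -21, -24, -30] (no swap needed)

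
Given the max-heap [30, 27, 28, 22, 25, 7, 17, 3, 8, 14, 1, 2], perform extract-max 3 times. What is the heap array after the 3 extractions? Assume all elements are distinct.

extract-max #1 returns 30:
  remove root 30; move last element 2 to root → [2, 27, 28, 22, 25, 7, 17, 3, 8, 14, 1]
  2 vs larger child 28 at index 2, swap → [28, 27, 2, 22, 25, 7, 17, 3, 8, 14, 1]
  2 vs larger child 17 at index 6, swap → [28, 27, 17, 22, 25, 7, 2, 3, 8, 14, 1]
extract-max #2 returns 28:
  remove root 28; move last element 1 to root → [1, 27, 17, 22, 25, 7, 2, 3, 8, 14]
  1 vs larger child 27 at index 1, swap → [27, 1, 17, 22, 25, 7, 2, 3, 8, 14]
  1 vs larger child 25 at index 4, swap → [27, 25, 17, 22, 1, 7, 2, 3, 8, 14]
  1 vs only child 14 at index 9, swap → [27, 25, 17, 22, 14, 7, 2, 3, 8, 1]
extract-max #3 returns 27:
  remove root 27; move last element 1 to root → [1, 25, 17, 22, 14, 7, 2, 3, 8]
  1 vs larger child 25 at index 1, swap → [25, 1, 17, 22, 14, 7, 2, 3, 8]
  1 vs larger child 22 at index 3, swap → [25, 22, 17, 1, 14, 7, 2, 3, 8]
  1 vs larger child 8 at index 8, swap → [25, 22, 17, 8, 14, 7, 2, 3, 1]

[25, 22, 17, 8, 14, 7, 2, 3, 1]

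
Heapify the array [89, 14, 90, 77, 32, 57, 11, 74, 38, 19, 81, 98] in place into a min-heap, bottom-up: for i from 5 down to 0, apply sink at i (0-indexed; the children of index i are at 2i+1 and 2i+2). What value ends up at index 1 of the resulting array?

14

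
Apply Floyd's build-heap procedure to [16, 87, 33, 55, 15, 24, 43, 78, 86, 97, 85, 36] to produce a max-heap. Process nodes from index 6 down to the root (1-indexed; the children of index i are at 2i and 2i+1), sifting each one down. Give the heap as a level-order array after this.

[97, 87, 43, 86, 85, 36, 33, 78, 55, 15, 16, 24]

sift down from index 6:
  24 vs only child 36 at index 12, swap → [16, 87, 33, 55, 15, 36, 43, 78, 86, 97, 85, 24]
sift down from index 5:
  15 vs larger child 97 at index 10, swap → [16, 87, 33, 55, 97, 36, 43, 78, 86, 15, 85, 24]
sift down from index 4:
  55 vs larger child 86 at index 9, swap → [16, 87, 33, 86, 97, 36, 43, 78, 55, 15, 85, 24]
sift down from index 3:
  33 vs larger child 43 at index 7, swap → [16, 87, 43, 86, 97, 36, 33, 78, 55, 15, 85, 24]
sift down from index 2:
  87 vs larger child 97 at index 5, swap → [16, 97, 43, 86, 87, 36, 33, 78, 55, 15, 85, 24]
sift down from index 1:
  16 vs larger child 97 at index 2, swap → [97, 16, 43, 86, 87, 36, 33, 78, 55, 15, 85, 24]
  16 vs larger child 87 at index 5, swap → [97, 87, 43, 86, 16, 36, 33, 78, 55, 15, 85, 24]
  16 vs larger child 85 at index 11, swap → [97, 87, 43, 86, 85, 36, 33, 78, 55, 15, 16, 24]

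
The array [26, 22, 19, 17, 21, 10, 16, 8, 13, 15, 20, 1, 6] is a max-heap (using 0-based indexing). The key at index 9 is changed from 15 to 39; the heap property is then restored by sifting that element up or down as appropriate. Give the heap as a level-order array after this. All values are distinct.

[39, 26, 19, 17, 22, 10, 16, 8, 13, 21, 20, 1, 6]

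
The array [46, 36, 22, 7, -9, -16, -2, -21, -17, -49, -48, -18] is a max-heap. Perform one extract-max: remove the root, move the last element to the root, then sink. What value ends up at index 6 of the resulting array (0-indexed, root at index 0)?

remove root 46; move last element -18 to root → [-18, 36, 22, 7, -9, -16, -2, -21, -17, -49, -48]
-18 vs larger child 36 at index 1, swap → [36, -18, 22, 7, -9, -16, -2, -21, -17, -49, -48]
-18 vs larger child 7 at index 3, swap → [36, 7, 22, -18, -9, -16, -2, -21, -17, -49, -48]
-18 vs larger child -17 at index 8, swap → [36, 7, 22, -17, -9, -16, -2, -21, -18, -49, -48]
resulting array: [36, 7, 22, -17, -9, -16, -2, -21, -18, -49, -48]

-2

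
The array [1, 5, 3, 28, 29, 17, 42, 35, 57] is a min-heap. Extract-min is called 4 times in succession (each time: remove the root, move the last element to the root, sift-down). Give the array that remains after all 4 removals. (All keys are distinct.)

[28, 29, 42, 35, 57]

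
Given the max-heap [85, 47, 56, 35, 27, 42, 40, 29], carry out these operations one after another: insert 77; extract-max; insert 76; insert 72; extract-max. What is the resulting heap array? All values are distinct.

insert 77:
  append 77 at index 8 → [85, 47, 56, 35, 27, 42, 40, 29, 77]
  77 > parent 35 at index 3, swap → [85, 47, 56, 77, 27, 42, 40, 29, 35]
  77 > parent 47 at index 1, swap → [85, 77, 56, 47, 27, 42, 40, 29, 35]
extract-max → returns 85:
  remove root 85; move last element 35 to root → [35, 77, 56, 47, 27, 42, 40, 29]
  35 vs larger child 77 at index 1, swap → [77, 35, 56, 47, 27, 42, 40, 29]
  35 vs larger child 47 at index 3, swap → [77, 47, 56, 35, 27, 42, 40, 29]
insert 76:
  append 76 at index 8 → [77, 47, 56, 35, 27, 42, 40, 29, 76]
  76 > parent 35 at index 3, swap → [77, 47, 56, 76, 27, 42, 40, 29, 35]
  76 > parent 47 at index 1, swap → [77, 76, 56, 47, 27, 42, 40, 29, 35]
insert 72:
  append 72 at index 9 → [77, 76, 56, 47, 27, 42, 40, 29, 35, 72]
  72 > parent 27 at index 4, swap → [77, 76, 56, 47, 72, 42, 40, 29, 35, 27]
extract-max → returns 77:
  remove root 77; move last element 27 to root → [27, 76, 56, 47, 72, 42, 40, 29, 35]
  27 vs larger child 76 at index 1, swap → [76, 27, 56, 47, 72, 42, 40, 29, 35]
  27 vs larger child 72 at index 4, swap → [76, 72, 56, 47, 27, 42, 40, 29, 35]

[76, 72, 56, 47, 27, 42, 40, 29, 35]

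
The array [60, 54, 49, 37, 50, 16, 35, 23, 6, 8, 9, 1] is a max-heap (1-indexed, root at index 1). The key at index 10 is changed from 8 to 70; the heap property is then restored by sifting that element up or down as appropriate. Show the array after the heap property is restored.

[70, 60, 49, 37, 54, 16, 35, 23, 6, 50, 9, 1]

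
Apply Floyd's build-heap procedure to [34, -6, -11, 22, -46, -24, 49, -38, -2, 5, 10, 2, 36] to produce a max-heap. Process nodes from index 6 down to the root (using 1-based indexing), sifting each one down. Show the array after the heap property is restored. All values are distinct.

sift down from index 6:
  -24 vs larger child 36 at index 13, swap → [34, -6, -11, 22, -46, 36, 49, -38, -2, 5, 10, 2, -24]
sift down from index 5:
  -46 vs larger child 10 at index 11, swap → [34, -6, -11, 22, 10, 36, 49, -38, -2, 5, -46, 2, -24]
sift down from index 4: already satisfies heap property
sift down from index 3:
  -11 vs larger child 49 at index 7, swap → [34, -6, 49, 22, 10, 36, -11, -38, -2, 5, -46, 2, -24]
sift down from index 2:
  -6 vs larger child 22 at index 4, swap → [34, 22, 49, -6, 10, 36, -11, -38, -2, 5, -46, 2, -24]
  -6 vs larger child -2 at index 9, swap → [34, 22, 49, -2, 10, 36, -11, -38, -6, 5, -46, 2, -24]
sift down from index 1:
  34 vs larger child 49 at index 3, swap → [49, 22, 34, -2, 10, 36, -11, -38, -6, 5, -46, 2, -24]
  34 vs larger child 36 at index 6, swap → [49, 22, 36, -2, 10, 34, -11, -38, -6, 5, -46, 2, -24]

[49, 22, 36, -2, 10, 34, -11, -38, -6, 5, -46, 2, -24]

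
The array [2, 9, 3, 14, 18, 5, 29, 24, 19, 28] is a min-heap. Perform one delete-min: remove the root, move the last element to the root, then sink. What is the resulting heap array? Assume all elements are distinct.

remove root 2; move last element 28 to root → [28, 9, 3, 14, 18, 5, 29, 24, 19]
28 vs smaller child 3 at index 2, swap → [3, 9, 28, 14, 18, 5, 29, 24, 19]
28 vs smaller child 5 at index 5, swap → [3, 9, 5, 14, 18, 28, 29, 24, 19]

[3, 9, 5, 14, 18, 28, 29, 24, 19]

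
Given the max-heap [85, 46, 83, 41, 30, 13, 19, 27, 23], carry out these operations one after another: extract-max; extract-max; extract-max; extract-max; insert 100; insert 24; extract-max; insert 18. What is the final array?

extract-max → returns 85:
  remove root 85; move last element 23 to root → [23, 46, 83, 41, 30, 13, 19, 27]
  23 vs larger child 83 at index 2, swap → [83, 46, 23, 41, 30, 13, 19, 27]
extract-max → returns 83:
  remove root 83; move last element 27 to root → [27, 46, 23, 41, 30, 13, 19]
  27 vs larger child 46 at index 1, swap → [46, 27, 23, 41, 30, 13, 19]
  27 vs larger child 41 at index 3, swap → [46, 41, 23, 27, 30, 13, 19]
extract-max → returns 46:
  remove root 46; move last element 19 to root → [19, 41, 23, 27, 30, 13]
  19 vs larger child 41 at index 1, swap → [41, 19, 23, 27, 30, 13]
  19 vs larger child 30 at index 4, swap → [41, 30, 23, 27, 19, 13]
extract-max → returns 41:
  remove root 41; move last element 13 to root → [13, 30, 23, 27, 19]
  13 vs larger child 30 at index 1, swap → [30, 13, 23, 27, 19]
  13 vs larger child 27 at index 3, swap → [30, 27, 23, 13, 19]
insert 100:
  append 100 at index 5 → [30, 27, 23, 13, 19, 100]
  100 > parent 23 at index 2, swap → [30, 27, 100, 13, 19, 23]
  100 > parent 30 at index 0, swap → [100, 27, 30, 13, 19, 23]
insert 24:
  append 24 at index 6 → [100, 27, 30, 13, 19, 23, 24] (no swap needed)
extract-max → returns 100:
  remove root 100; move last element 24 to root → [24, 27, 30, 13, 19, 23]
  24 vs larger child 30 at index 2, swap → [30, 27, 24, 13, 19, 23]
insert 18:
  append 18 at index 6 → [30, 27, 24, 13, 19, 23, 18] (no swap needed)

[30, 27, 24, 13, 19, 23, 18]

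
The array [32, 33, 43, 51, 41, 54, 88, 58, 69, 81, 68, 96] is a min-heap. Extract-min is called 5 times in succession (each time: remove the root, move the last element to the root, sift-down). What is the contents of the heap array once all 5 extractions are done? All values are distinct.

[54, 58, 81, 69, 68, 96, 88]

extract-min #1 returns 32:
  remove root 32; move last element 96 to root → [96, 33, 43, 51, 41, 54, 88, 58, 69, 81, 68]
  96 vs smaller child 33 at index 1, swap → [33, 96, 43, 51, 41, 54, 88, 58, 69, 81, 68]
  96 vs smaller child 41 at index 4, swap → [33, 41, 43, 51, 96, 54, 88, 58, 69, 81, 68]
  96 vs smaller child 68 at index 10, swap → [33, 41, 43, 51, 68, 54, 88, 58, 69, 81, 96]
extract-min #2 returns 33:
  remove root 33; move last element 96 to root → [96, 41, 43, 51, 68, 54, 88, 58, 69, 81]
  96 vs smaller child 41 at index 1, swap → [41, 96, 43, 51, 68, 54, 88, 58, 69, 81]
  96 vs smaller child 51 at index 3, swap → [41, 51, 43, 96, 68, 54, 88, 58, 69, 81]
  96 vs smaller child 58 at index 7, swap → [41, 51, 43, 58, 68, 54, 88, 96, 69, 81]
extract-min #3 returns 41:
  remove root 41; move last element 81 to root → [81, 51, 43, 58, 68, 54, 88, 96, 69]
  81 vs smaller child 43 at index 2, swap → [43, 51, 81, 58, 68, 54, 88, 96, 69]
  81 vs smaller child 54 at index 5, swap → [43, 51, 54, 58, 68, 81, 88, 96, 69]
extract-min #4 returns 43:
  remove root 43; move last element 69 to root → [69, 51, 54, 58, 68, 81, 88, 96]
  69 vs smaller child 51 at index 1, swap → [51, 69, 54, 58, 68, 81, 88, 96]
  69 vs smaller child 58 at index 3, swap → [51, 58, 54, 69, 68, 81, 88, 96]
extract-min #5 returns 51:
  remove root 51; move last element 96 to root → [96, 58, 54, 69, 68, 81, 88]
  96 vs smaller child 54 at index 2, swap → [54, 58, 96, 69, 68, 81, 88]
  96 vs smaller child 81 at index 5, swap → [54, 58, 81, 69, 68, 96, 88]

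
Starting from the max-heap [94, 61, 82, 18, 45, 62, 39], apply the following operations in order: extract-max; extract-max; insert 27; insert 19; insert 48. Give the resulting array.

[62, 61, 39, 48, 45, 27, 19, 18]

extract-max → returns 94:
  remove root 94; move last element 39 to root → [39, 61, 82, 18, 45, 62]
  39 vs larger child 82 at index 2, swap → [82, 61, 39, 18, 45, 62]
  39 vs only child 62 at index 5, swap → [82, 61, 62, 18, 45, 39]
extract-max → returns 82:
  remove root 82; move last element 39 to root → [39, 61, 62, 18, 45]
  39 vs larger child 62 at index 2, swap → [62, 61, 39, 18, 45]
insert 27:
  append 27 at index 5 → [62, 61, 39, 18, 45, 27] (no swap needed)
insert 19:
  append 19 at index 6 → [62, 61, 39, 18, 45, 27, 19] (no swap needed)
insert 48:
  append 48 at index 7 → [62, 61, 39, 18, 45, 27, 19, 48]
  48 > parent 18 at index 3, swap → [62, 61, 39, 48, 45, 27, 19, 18]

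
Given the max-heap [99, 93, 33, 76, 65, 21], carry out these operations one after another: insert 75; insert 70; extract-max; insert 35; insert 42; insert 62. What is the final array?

[93, 76, 75, 70, 65, 21, 33, 35, 42, 62]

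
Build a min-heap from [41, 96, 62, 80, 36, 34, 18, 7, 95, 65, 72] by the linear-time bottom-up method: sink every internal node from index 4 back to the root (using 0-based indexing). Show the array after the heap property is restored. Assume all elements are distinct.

sift down from index 4: already satisfies heap property
sift down from index 3:
  80 vs smaller child 7 at index 7, swap → [41, 96, 62, 7, 36, 34, 18, 80, 95, 65, 72]
sift down from index 2:
  62 vs smaller child 18 at index 6, swap → [41, 96, 18, 7, 36, 34, 62, 80, 95, 65, 72]
sift down from index 1:
  96 vs smaller child 7 at index 3, swap → [41, 7, 18, 96, 36, 34, 62, 80, 95, 65, 72]
  96 vs smaller child 80 at index 7, swap → [41, 7, 18, 80, 36, 34, 62, 96, 95, 65, 72]
sift down from index 0:
  41 vs smaller child 7 at index 1, swap → [7, 41, 18, 80, 36, 34, 62, 96, 95, 65, 72]
  41 vs smaller child 36 at index 4, swap → [7, 36, 18, 80, 41, 34, 62, 96, 95, 65, 72]

[7, 36, 18, 80, 41, 34, 62, 96, 95, 65, 72]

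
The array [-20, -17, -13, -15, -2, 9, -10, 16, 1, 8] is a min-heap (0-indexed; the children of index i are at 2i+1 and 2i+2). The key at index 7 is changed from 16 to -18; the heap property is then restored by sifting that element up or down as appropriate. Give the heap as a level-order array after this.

set index 7 from 16 to -18 → [-20, -17, -13, -15, -2, 9, -10, -18, 1, 8]
-18 < parent -15 at index 3, swap → [-20, -17, -13, -18, -2, 9, -10, -15, 1, 8]
-18 < parent -17 at index 1, swap → [-20, -18, -13, -17, -2, 9, -10, -15, 1, 8]

[-20, -18, -13, -17, -2, 9, -10, -15, 1, 8]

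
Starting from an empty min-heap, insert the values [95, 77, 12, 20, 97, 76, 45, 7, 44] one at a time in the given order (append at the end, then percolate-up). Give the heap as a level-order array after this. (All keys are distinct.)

[7, 12, 45, 20, 97, 77, 76, 95, 44]

Insert 95:
  append 95 at index 0 → [95] (no swap needed)
Insert 77:
  append 77 at index 1 → [95, 77]
  77 < parent 95 at index 0, swap → [77, 95]
Insert 12:
  append 12 at index 2 → [77, 95, 12]
  12 < parent 77 at index 0, swap → [12, 95, 77]
Insert 20:
  append 20 at index 3 → [12, 95, 77, 20]
  20 < parent 95 at index 1, swap → [12, 20, 77, 95]
Insert 97:
  append 97 at index 4 → [12, 20, 77, 95, 97] (no swap needed)
Insert 76:
  append 76 at index 5 → [12, 20, 77, 95, 97, 76]
  76 < parent 77 at index 2, swap → [12, 20, 76, 95, 97, 77]
Insert 45:
  append 45 at index 6 → [12, 20, 76, 95, 97, 77, 45]
  45 < parent 76 at index 2, swap → [12, 20, 45, 95, 97, 77, 76]
Insert 7:
  append 7 at index 7 → [12, 20, 45, 95, 97, 77, 76, 7]
  7 < parent 95 at index 3, swap → [12, 20, 45, 7, 97, 77, 76, 95]
  7 < parent 20 at index 1, swap → [12, 7, 45, 20, 97, 77, 76, 95]
  7 < parent 12 at index 0, swap → [7, 12, 45, 20, 97, 77, 76, 95]
Insert 44:
  append 44 at index 8 → [7, 12, 45, 20, 97, 77, 76, 95, 44] (no swap needed)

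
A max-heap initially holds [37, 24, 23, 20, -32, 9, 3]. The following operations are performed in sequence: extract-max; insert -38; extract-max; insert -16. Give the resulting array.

[23, 20, 9, 3, -32, -38, -16]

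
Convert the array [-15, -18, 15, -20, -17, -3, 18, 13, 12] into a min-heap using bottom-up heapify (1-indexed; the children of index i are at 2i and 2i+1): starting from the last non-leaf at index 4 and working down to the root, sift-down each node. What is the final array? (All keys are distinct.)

sift down from index 4: already satisfies heap property
sift down from index 3:
  15 vs smaller child -3 at index 6, swap → [-15, -18, -3, -20, -17, 15, 18, 13, 12]
sift down from index 2:
  -18 vs smaller child -20 at index 4, swap → [-15, -20, -3, -18, -17, 15, 18, 13, 12]
sift down from index 1:
  -15 vs smaller child -20 at index 2, swap → [-20, -15, -3, -18, -17, 15, 18, 13, 12]
  -15 vs smaller child -18 at index 4, swap → [-20, -18, -3, -15, -17, 15, 18, 13, 12]

[-20, -18, -3, -15, -17, 15, 18, 13, 12]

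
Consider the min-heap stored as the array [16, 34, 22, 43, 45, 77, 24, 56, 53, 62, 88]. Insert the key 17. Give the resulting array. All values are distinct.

append 17 at index 11 → [16, 34, 22, 43, 45, 77, 24, 56, 53, 62, 88, 17]
17 < parent 77 at index 5, swap → [16, 34, 22, 43, 45, 17, 24, 56, 53, 62, 88, 77]
17 < parent 22 at index 2, swap → [16, 34, 17, 43, 45, 22, 24, 56, 53, 62, 88, 77]

[16, 34, 17, 43, 45, 22, 24, 56, 53, 62, 88, 77]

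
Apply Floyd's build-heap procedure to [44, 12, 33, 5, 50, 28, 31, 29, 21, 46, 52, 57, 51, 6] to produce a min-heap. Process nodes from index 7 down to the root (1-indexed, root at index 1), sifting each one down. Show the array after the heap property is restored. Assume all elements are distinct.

sift down from index 7:
  31 vs only child 6 at index 14, swap → [44, 12, 33, 5, 50, 28, 6, 29, 21, 46, 52, 57, 51, 31]
sift down from index 6: already satisfies heap property
sift down from index 5:
  50 vs smaller child 46 at index 10, swap → [44, 12, 33, 5, 46, 28, 6, 29, 21, 50, 52, 57, 51, 31]
sift down from index 4: already satisfies heap property
sift down from index 3:
  33 vs smaller child 6 at index 7, swap → [44, 12, 6, 5, 46, 28, 33, 29, 21, 50, 52, 57, 51, 31]
  33 vs only child 31 at index 14, swap → [44, 12, 6, 5, 46, 28, 31, 29, 21, 50, 52, 57, 51, 33]
sift down from index 2:
  12 vs smaller child 5 at index 4, swap → [44, 5, 6, 12, 46, 28, 31, 29, 21, 50, 52, 57, 51, 33]
sift down from index 1:
  44 vs smaller child 5 at index 2, swap → [5, 44, 6, 12, 46, 28, 31, 29, 21, 50, 52, 57, 51, 33]
  44 vs smaller child 12 at index 4, swap → [5, 12, 6, 44, 46, 28, 31, 29, 21, 50, 52, 57, 51, 33]
  44 vs smaller child 21 at index 9, swap → [5, 12, 6, 21, 46, 28, 31, 29, 44, 50, 52, 57, 51, 33]

[5, 12, 6, 21, 46, 28, 31, 29, 44, 50, 52, 57, 51, 33]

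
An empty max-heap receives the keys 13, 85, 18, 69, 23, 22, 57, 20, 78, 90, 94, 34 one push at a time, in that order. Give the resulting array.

[94, 90, 57, 69, 85, 34, 22, 13, 20, 23, 78, 18]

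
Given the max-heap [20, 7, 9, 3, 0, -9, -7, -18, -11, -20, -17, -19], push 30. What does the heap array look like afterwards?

[30, 7, 20, 3, 0, 9, -7, -18, -11, -20, -17, -19, -9]

append 30 at index 12 → [20, 7, 9, 3, 0, -9, -7, -18, -11, -20, -17, -19, 30]
30 > parent -9 at index 5, swap → [20, 7, 9, 3, 0, 30, -7, -18, -11, -20, -17, -19, -9]
30 > parent 9 at index 2, swap → [20, 7, 30, 3, 0, 9, -7, -18, -11, -20, -17, -19, -9]
30 > parent 20 at index 0, swap → [30, 7, 20, 3, 0, 9, -7, -18, -11, -20, -17, -19, -9]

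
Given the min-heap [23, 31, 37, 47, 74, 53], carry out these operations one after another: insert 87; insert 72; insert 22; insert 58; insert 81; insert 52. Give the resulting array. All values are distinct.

insert 87:
  append 87 at index 6 → [23, 31, 37, 47, 74, 53, 87] (no swap needed)
insert 72:
  append 72 at index 7 → [23, 31, 37, 47, 74, 53, 87, 72] (no swap needed)
insert 22:
  append 22 at index 8 → [23, 31, 37, 47, 74, 53, 87, 72, 22]
  22 < parent 47 at index 3, swap → [23, 31, 37, 22, 74, 53, 87, 72, 47]
  22 < parent 31 at index 1, swap → [23, 22, 37, 31, 74, 53, 87, 72, 47]
  22 < parent 23 at index 0, swap → [22, 23, 37, 31, 74, 53, 87, 72, 47]
insert 58:
  append 58 at index 9 → [22, 23, 37, 31, 74, 53, 87, 72, 47, 58]
  58 < parent 74 at index 4, swap → [22, 23, 37, 31, 58, 53, 87, 72, 47, 74]
insert 81:
  append 81 at index 10 → [22, 23, 37, 31, 58, 53, 87, 72, 47, 74, 81] (no swap needed)
insert 52:
  append 52 at index 11 → [22, 23, 37, 31, 58, 53, 87, 72, 47, 74, 81, 52]
  52 < parent 53 at index 5, swap → [22, 23, 37, 31, 58, 52, 87, 72, 47, 74, 81, 53]

[22, 23, 37, 31, 58, 52, 87, 72, 47, 74, 81, 53]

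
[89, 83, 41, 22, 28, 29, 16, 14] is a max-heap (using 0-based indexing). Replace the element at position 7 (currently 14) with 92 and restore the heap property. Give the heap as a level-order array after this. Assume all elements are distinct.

[92, 89, 41, 83, 28, 29, 16, 22]

set index 7 from 14 to 92 → [89, 83, 41, 22, 28, 29, 16, 92]
92 > parent 22 at index 3, swap → [89, 83, 41, 92, 28, 29, 16, 22]
92 > parent 83 at index 1, swap → [89, 92, 41, 83, 28, 29, 16, 22]
92 > parent 89 at index 0, swap → [92, 89, 41, 83, 28, 29, 16, 22]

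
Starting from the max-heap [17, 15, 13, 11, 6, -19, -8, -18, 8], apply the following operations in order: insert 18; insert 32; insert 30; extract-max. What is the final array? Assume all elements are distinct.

[30, 18, 13, 11, 17, -19, -8, -18, 8, 6, 15]

insert 18:
  append 18 at index 9 → [17, 15, 13, 11, 6, -19, -8, -18, 8, 18]
  18 > parent 6 at index 4, swap → [17, 15, 13, 11, 18, -19, -8, -18, 8, 6]
  18 > parent 15 at index 1, swap → [17, 18, 13, 11, 15, -19, -8, -18, 8, 6]
  18 > parent 17 at index 0, swap → [18, 17, 13, 11, 15, -19, -8, -18, 8, 6]
insert 32:
  append 32 at index 10 → [18, 17, 13, 11, 15, -19, -8, -18, 8, 6, 32]
  32 > parent 15 at index 4, swap → [18, 17, 13, 11, 32, -19, -8, -18, 8, 6, 15]
  32 > parent 17 at index 1, swap → [18, 32, 13, 11, 17, -19, -8, -18, 8, 6, 15]
  32 > parent 18 at index 0, swap → [32, 18, 13, 11, 17, -19, -8, -18, 8, 6, 15]
insert 30:
  append 30 at index 11 → [32, 18, 13, 11, 17, -19, -8, -18, 8, 6, 15, 30]
  30 > parent -19 at index 5, swap → [32, 18, 13, 11, 17, 30, -8, -18, 8, 6, 15, -19]
  30 > parent 13 at index 2, swap → [32, 18, 30, 11, 17, 13, -8, -18, 8, 6, 15, -19]
extract-max → returns 32:
  remove root 32; move last element -19 to root → [-19, 18, 30, 11, 17, 13, -8, -18, 8, 6, 15]
  -19 vs larger child 30 at index 2, swap → [30, 18, -19, 11, 17, 13, -8, -18, 8, 6, 15]
  -19 vs larger child 13 at index 5, swap → [30, 18, 13, 11, 17, -19, -8, -18, 8, 6, 15]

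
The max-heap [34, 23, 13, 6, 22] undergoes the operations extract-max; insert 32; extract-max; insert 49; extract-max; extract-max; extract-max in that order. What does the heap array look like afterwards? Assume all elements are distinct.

extract-max → returns 34:
  remove root 34; move last element 22 to root → [22, 23, 13, 6]
  22 vs larger child 23 at index 1, swap → [23, 22, 13, 6]
insert 32:
  append 32 at index 4 → [23, 22, 13, 6, 32]
  32 > parent 22 at index 1, swap → [23, 32, 13, 6, 22]
  32 > parent 23 at index 0, swap → [32, 23, 13, 6, 22]
extract-max → returns 32:
  remove root 32; move last element 22 to root → [22, 23, 13, 6]
  22 vs larger child 23 at index 1, swap → [23, 22, 13, 6]
insert 49:
  append 49 at index 4 → [23, 22, 13, 6, 49]
  49 > parent 22 at index 1, swap → [23, 49, 13, 6, 22]
  49 > parent 23 at index 0, swap → [49, 23, 13, 6, 22]
extract-max → returns 49:
  remove root 49; move last element 22 to root → [22, 23, 13, 6]
  22 vs larger child 23 at index 1, swap → [23, 22, 13, 6]
extract-max → returns 23:
  remove root 23; move last element 6 to root → [6, 22, 13]
  6 vs larger child 22 at index 1, swap → [22, 6, 13]
extract-max → returns 22:
  remove root 22; move last element 13 to root → [13, 6] (no swap needed)

[13, 6]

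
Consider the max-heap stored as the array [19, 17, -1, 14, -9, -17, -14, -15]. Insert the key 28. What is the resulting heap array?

[28, 19, -1, 17, -9, -17, -14, -15, 14]

append 28 at index 8 → [19, 17, -1, 14, -9, -17, -14, -15, 28]
28 > parent 14 at index 3, swap → [19, 17, -1, 28, -9, -17, -14, -15, 14]
28 > parent 17 at index 1, swap → [19, 28, -1, 17, -9, -17, -14, -15, 14]
28 > parent 19 at index 0, swap → [28, 19, -1, 17, -9, -17, -14, -15, 14]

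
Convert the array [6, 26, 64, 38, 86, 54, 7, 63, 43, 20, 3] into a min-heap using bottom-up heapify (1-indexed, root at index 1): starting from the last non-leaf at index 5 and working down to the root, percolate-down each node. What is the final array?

[3, 6, 7, 38, 20, 54, 64, 63, 43, 26, 86]

sift down from index 5:
  86 vs smaller child 3 at index 11, swap → [6, 26, 64, 38, 3, 54, 7, 63, 43, 20, 86]
sift down from index 4: already satisfies heap property
sift down from index 3:
  64 vs smaller child 7 at index 7, swap → [6, 26, 7, 38, 3, 54, 64, 63, 43, 20, 86]
sift down from index 2:
  26 vs smaller child 3 at index 5, swap → [6, 3, 7, 38, 26, 54, 64, 63, 43, 20, 86]
  26 vs smaller child 20 at index 10, swap → [6, 3, 7, 38, 20, 54, 64, 63, 43, 26, 86]
sift down from index 1:
  6 vs smaller child 3 at index 2, swap → [3, 6, 7, 38, 20, 54, 64, 63, 43, 26, 86]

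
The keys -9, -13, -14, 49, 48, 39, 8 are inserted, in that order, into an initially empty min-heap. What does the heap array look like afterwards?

[-14, -9, -13, 49, 48, 39, 8]

Insert -9:
  append -9 at index 0 → [-9] (no swap needed)
Insert -13:
  append -13 at index 1 → [-9, -13]
  -13 < parent -9 at index 0, swap → [-13, -9]
Insert -14:
  append -14 at index 2 → [-13, -9, -14]
  -14 < parent -13 at index 0, swap → [-14, -9, -13]
Insert 49:
  append 49 at index 3 → [-14, -9, -13, 49] (no swap needed)
Insert 48:
  append 48 at index 4 → [-14, -9, -13, 49, 48] (no swap needed)
Insert 39:
  append 39 at index 5 → [-14, -9, -13, 49, 48, 39] (no swap needed)
Insert 8:
  append 8 at index 6 → [-14, -9, -13, 49, 48, 39, 8] (no swap needed)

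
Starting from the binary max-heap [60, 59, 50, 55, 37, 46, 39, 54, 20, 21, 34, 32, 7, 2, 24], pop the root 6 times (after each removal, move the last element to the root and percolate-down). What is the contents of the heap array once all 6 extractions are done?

extract-max #1 returns 60:
  remove root 60; move last element 24 to root → [24, 59, 50, 55, 37, 46, 39, 54, 20, 21, 34, 32, 7, 2]
  24 vs larger child 59 at index 1, swap → [59, 24, 50, 55, 37, 46, 39, 54, 20, 21, 34, 32, 7, 2]
  24 vs larger child 55 at index 3, swap → [59, 55, 50, 24, 37, 46, 39, 54, 20, 21, 34, 32, 7, 2]
  24 vs larger child 54 at index 7, swap → [59, 55, 50, 54, 37, 46, 39, 24, 20, 21, 34, 32, 7, 2]
extract-max #2 returns 59:
  remove root 59; move last element 2 to root → [2, 55, 50, 54, 37, 46, 39, 24, 20, 21, 34, 32, 7]
  2 vs larger child 55 at index 1, swap → [55, 2, 50, 54, 37, 46, 39, 24, 20, 21, 34, 32, 7]
  2 vs larger child 54 at index 3, swap → [55, 54, 50, 2, 37, 46, 39, 24, 20, 21, 34, 32, 7]
  2 vs larger child 24 at index 7, swap → [55, 54, 50, 24, 37, 46, 39, 2, 20, 21, 34, 32, 7]
extract-max #3 returns 55:
  remove root 55; move last element 7 to root → [7, 54, 50, 24, 37, 46, 39, 2, 20, 21, 34, 32]
  7 vs larger child 54 at index 1, swap → [54, 7, 50, 24, 37, 46, 39, 2, 20, 21, 34, 32]
  7 vs larger child 37 at index 4, swap → [54, 37, 50, 24, 7, 46, 39, 2, 20, 21, 34, 32]
  7 vs larger child 34 at index 10, swap → [54, 37, 50, 24, 34, 46, 39, 2, 20, 21, 7, 32]
extract-max #4 returns 54:
  remove root 54; move last element 32 to root → [32, 37, 50, 24, 34, 46, 39, 2, 20, 21, 7]
  32 vs larger child 50 at index 2, swap → [50, 37, 32, 24, 34, 46, 39, 2, 20, 21, 7]
  32 vs larger child 46 at index 5, swap → [50, 37, 46, 24, 34, 32, 39, 2, 20, 21, 7]
extract-max #5 returns 50:
  remove root 50; move last element 7 to root → [7, 37, 46, 24, 34, 32, 39, 2, 20, 21]
  7 vs larger child 46 at index 2, swap → [46, 37, 7, 24, 34, 32, 39, 2, 20, 21]
  7 vs larger child 39 at index 6, swap → [46, 37, 39, 24, 34, 32, 7, 2, 20, 21]
extract-max #6 returns 46:
  remove root 46; move last element 21 to root → [21, 37, 39, 24, 34, 32, 7, 2, 20]
  21 vs larger child 39 at index 2, swap → [39, 37, 21, 24, 34, 32, 7, 2, 20]
  21 vs larger child 32 at index 5, swap → [39, 37, 32, 24, 34, 21, 7, 2, 20]

[39, 37, 32, 24, 34, 21, 7, 2, 20]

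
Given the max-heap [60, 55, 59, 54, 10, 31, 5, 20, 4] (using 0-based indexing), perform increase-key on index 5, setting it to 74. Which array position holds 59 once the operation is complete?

set index 5 from 31 to 74 → [60, 55, 59, 54, 10, 74, 5, 20, 4]
74 > parent 59 at index 2, swap → [60, 55, 74, 54, 10, 59, 5, 20, 4]
74 > parent 60 at index 0, swap → [74, 55, 60, 54, 10, 59, 5, 20, 4]
resulting array: [74, 55, 60, 54, 10, 59, 5, 20, 4]

5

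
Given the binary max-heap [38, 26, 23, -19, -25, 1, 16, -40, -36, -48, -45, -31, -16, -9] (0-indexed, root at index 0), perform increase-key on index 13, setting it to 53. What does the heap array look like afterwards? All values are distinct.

[53, 26, 38, -19, -25, 1, 23, -40, -36, -48, -45, -31, -16, 16]

set index 13 from -9 to 53 → [38, 26, 23, -19, -25, 1, 16, -40, -36, -48, -45, -31, -16, 53]
53 > parent 16 at index 6, swap → [38, 26, 23, -19, -25, 1, 53, -40, -36, -48, -45, -31, -16, 16]
53 > parent 23 at index 2, swap → [38, 26, 53, -19, -25, 1, 23, -40, -36, -48, -45, -31, -16, 16]
53 > parent 38 at index 0, swap → [53, 26, 38, -19, -25, 1, 23, -40, -36, -48, -45, -31, -16, 16]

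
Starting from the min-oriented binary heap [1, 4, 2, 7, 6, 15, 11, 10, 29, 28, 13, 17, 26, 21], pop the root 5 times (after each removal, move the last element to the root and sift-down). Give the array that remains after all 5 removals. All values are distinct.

extract-min #1 returns 1:
  remove root 1; move last element 21 to root → [21, 4, 2, 7, 6, 15, 11, 10, 29, 28, 13, 17, 26]
  21 vs smaller child 2 at index 2, swap → [2, 4, 21, 7, 6, 15, 11, 10, 29, 28, 13, 17, 26]
  21 vs smaller child 11 at index 6, swap → [2, 4, 11, 7, 6, 15, 21, 10, 29, 28, 13, 17, 26]
extract-min #2 returns 2:
  remove root 2; move last element 26 to root → [26, 4, 11, 7, 6, 15, 21, 10, 29, 28, 13, 17]
  26 vs smaller child 4 at index 1, swap → [4, 26, 11, 7, 6, 15, 21, 10, 29, 28, 13, 17]
  26 vs smaller child 6 at index 4, swap → [4, 6, 11, 7, 26, 15, 21, 10, 29, 28, 13, 17]
  26 vs smaller child 13 at index 10, swap → [4, 6, 11, 7, 13, 15, 21, 10, 29, 28, 26, 17]
extract-min #3 returns 4:
  remove root 4; move last element 17 to root → [17, 6, 11, 7, 13, 15, 21, 10, 29, 28, 26]
  17 vs smaller child 6 at index 1, swap → [6, 17, 11, 7, 13, 15, 21, 10, 29, 28, 26]
  17 vs smaller child 7 at index 3, swap → [6, 7, 11, 17, 13, 15, 21, 10, 29, 28, 26]
  17 vs smaller child 10 at index 7, swap → [6, 7, 11, 10, 13, 15, 21, 17, 29, 28, 26]
extract-min #4 returns 6:
  remove root 6; move last element 26 to root → [26, 7, 11, 10, 13, 15, 21, 17, 29, 28]
  26 vs smaller child 7 at index 1, swap → [7, 26, 11, 10, 13, 15, 21, 17, 29, 28]
  26 vs smaller child 10 at index 3, swap → [7, 10, 11, 26, 13, 15, 21, 17, 29, 28]
  26 vs smaller child 17 at index 7, swap → [7, 10, 11, 17, 13, 15, 21, 26, 29, 28]
extract-min #5 returns 7:
  remove root 7; move last element 28 to root → [28, 10, 11, 17, 13, 15, 21, 26, 29]
  28 vs smaller child 10 at index 1, swap → [10, 28, 11, 17, 13, 15, 21, 26, 29]
  28 vs smaller child 13 at index 4, swap → [10, 13, 11, 17, 28, 15, 21, 26, 29]

[10, 13, 11, 17, 28, 15, 21, 26, 29]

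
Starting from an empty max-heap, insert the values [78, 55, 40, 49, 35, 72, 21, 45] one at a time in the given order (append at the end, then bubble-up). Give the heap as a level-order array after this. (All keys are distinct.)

Insert 78:
  append 78 at index 0 → [78] (no swap needed)
Insert 55:
  append 55 at index 1 → [78, 55] (no swap needed)
Insert 40:
  append 40 at index 2 → [78, 55, 40] (no swap needed)
Insert 49:
  append 49 at index 3 → [78, 55, 40, 49] (no swap needed)
Insert 35:
  append 35 at index 4 → [78, 55, 40, 49, 35] (no swap needed)
Insert 72:
  append 72 at index 5 → [78, 55, 40, 49, 35, 72]
  72 > parent 40 at index 2, swap → [78, 55, 72, 49, 35, 40]
Insert 21:
  append 21 at index 6 → [78, 55, 72, 49, 35, 40, 21] (no swap needed)
Insert 45:
  append 45 at index 7 → [78, 55, 72, 49, 35, 40, 21, 45] (no swap needed)

[78, 55, 72, 49, 35, 40, 21, 45]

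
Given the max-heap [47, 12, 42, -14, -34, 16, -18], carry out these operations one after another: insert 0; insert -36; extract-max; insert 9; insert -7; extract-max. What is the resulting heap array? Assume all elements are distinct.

insert 0:
  append 0 at index 7 → [47, 12, 42, -14, -34, 16, -18, 0]
  0 > parent -14 at index 3, swap → [47, 12, 42, 0, -34, 16, -18, -14]
insert -36:
  append -36 at index 8 → [47, 12, 42, 0, -34, 16, -18, -14, -36] (no swap needed)
extract-max → returns 47:
  remove root 47; move last element -36 to root → [-36, 12, 42, 0, -34, 16, -18, -14]
  -36 vs larger child 42 at index 2, swap → [42, 12, -36, 0, -34, 16, -18, -14]
  -36 vs larger child 16 at index 5, swap → [42, 12, 16, 0, -34, -36, -18, -14]
insert 9:
  append 9 at index 8 → [42, 12, 16, 0, -34, -36, -18, -14, 9]
  9 > parent 0 at index 3, swap → [42, 12, 16, 9, -34, -36, -18, -14, 0]
insert -7:
  append -7 at index 9 → [42, 12, 16, 9, -34, -36, -18, -14, 0, -7]
  -7 > parent -34 at index 4, swap → [42, 12, 16, 9, -7, -36, -18, -14, 0, -34]
extract-max → returns 42:
  remove root 42; move last element -34 to root → [-34, 12, 16, 9, -7, -36, -18, -14, 0]
  -34 vs larger child 16 at index 2, swap → [16, 12, -34, 9, -7, -36, -18, -14, 0]
  -34 vs larger child -18 at index 6, swap → [16, 12, -18, 9, -7, -36, -34, -14, 0]

[16, 12, -18, 9, -7, -36, -34, -14, 0]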